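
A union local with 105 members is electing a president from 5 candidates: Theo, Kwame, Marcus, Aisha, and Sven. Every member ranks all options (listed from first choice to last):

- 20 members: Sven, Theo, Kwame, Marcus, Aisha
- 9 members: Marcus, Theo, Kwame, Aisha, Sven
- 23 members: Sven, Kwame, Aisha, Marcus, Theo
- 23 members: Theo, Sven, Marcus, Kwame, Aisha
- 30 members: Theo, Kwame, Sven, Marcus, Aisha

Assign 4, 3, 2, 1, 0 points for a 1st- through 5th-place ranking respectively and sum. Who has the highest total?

Sven

Theo: 20·3 + 9·3 + 23·0 + 23·4 + 30·4 = 299
Kwame: 20·2 + 9·2 + 23·3 + 23·1 + 30·3 = 240
Marcus: 20·1 + 9·4 + 23·1 + 23·2 + 30·1 = 155
Aisha: 20·0 + 9·1 + 23·2 + 23·0 + 30·0 = 55
Sven: 20·4 + 9·0 + 23·4 + 23·3 + 30·2 = 301
Sven has the highest Borda score (301).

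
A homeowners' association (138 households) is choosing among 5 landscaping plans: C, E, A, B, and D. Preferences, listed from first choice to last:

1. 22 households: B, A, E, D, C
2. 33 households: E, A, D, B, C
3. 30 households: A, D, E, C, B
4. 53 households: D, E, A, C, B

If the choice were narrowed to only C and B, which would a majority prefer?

C

Voters preferring C to B: 83; preferring B to C: 55.
C wins the head-to-head.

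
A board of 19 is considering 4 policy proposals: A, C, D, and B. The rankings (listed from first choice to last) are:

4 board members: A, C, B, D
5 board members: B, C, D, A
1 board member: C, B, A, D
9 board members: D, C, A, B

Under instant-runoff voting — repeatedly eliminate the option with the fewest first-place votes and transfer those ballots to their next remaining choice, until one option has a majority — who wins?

Round 1: A 4, C 1, D 9, B 5. Eliminate C.
Round 2: A 4, D 9, B 6. Eliminate A.
Round 3: D 9, B 10. B has a majority.

B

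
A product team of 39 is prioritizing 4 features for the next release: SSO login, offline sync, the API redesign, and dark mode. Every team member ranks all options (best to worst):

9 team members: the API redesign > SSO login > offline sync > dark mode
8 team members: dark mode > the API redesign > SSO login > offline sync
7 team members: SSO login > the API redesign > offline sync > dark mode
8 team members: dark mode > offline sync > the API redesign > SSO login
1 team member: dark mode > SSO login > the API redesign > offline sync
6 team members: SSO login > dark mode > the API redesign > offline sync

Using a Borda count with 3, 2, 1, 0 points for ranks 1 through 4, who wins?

the API redesign

SSO login: 9·2 + 8·1 + 7·3 + 8·0 + 1·2 + 6·3 = 67
offline sync: 9·1 + 8·0 + 7·1 + 8·2 + 1·0 + 6·0 = 32
the API redesign: 9·3 + 8·2 + 7·2 + 8·1 + 1·1 + 6·1 = 72
dark mode: 9·0 + 8·3 + 7·0 + 8·3 + 1·3 + 6·2 = 63
the API redesign has the highest Borda score (72).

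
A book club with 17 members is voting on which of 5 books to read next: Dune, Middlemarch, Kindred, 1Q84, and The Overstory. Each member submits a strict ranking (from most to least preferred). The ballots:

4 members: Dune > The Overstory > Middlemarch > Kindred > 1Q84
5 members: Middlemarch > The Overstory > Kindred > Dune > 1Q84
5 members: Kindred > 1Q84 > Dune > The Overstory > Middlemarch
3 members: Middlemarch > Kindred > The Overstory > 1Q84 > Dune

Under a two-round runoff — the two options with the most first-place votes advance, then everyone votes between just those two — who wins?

Middlemarch

Round 1 first-place votes: Dune 4, Middlemarch 8, Kindred 5, 1Q84 0, The Overstory 0.
Middlemarch and Kindred advance.
Runoff: Middlemarch is preferred to Kindred by 12 voters; Kindred by 5.
Middlemarch wins the runoff.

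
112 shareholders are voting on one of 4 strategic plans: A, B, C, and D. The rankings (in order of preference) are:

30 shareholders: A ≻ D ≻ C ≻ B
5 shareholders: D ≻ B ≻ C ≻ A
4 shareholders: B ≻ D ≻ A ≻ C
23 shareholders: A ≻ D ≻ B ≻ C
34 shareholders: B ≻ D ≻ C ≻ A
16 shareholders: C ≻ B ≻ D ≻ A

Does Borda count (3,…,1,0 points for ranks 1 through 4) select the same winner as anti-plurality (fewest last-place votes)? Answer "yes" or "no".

yes

Borda — scores: A 163, B 179, C 117, D 213. Winner: D.
Anti-plurality — last-place votes: A 55, B 30, C 27, D 0. Winner: D.
The two methods agree.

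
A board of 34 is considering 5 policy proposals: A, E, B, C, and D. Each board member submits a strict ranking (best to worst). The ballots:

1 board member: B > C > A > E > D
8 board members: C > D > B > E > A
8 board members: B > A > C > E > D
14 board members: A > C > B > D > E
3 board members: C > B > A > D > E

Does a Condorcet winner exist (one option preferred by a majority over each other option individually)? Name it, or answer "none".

none

Checking pairwise contests:
B beats A 20–14.
A beats E 26–8.
C beats B 25–9.
A beats C 22–12.
A beats D 26–8.
Every option loses at least one head-to-head, so there is no Condorcet winner.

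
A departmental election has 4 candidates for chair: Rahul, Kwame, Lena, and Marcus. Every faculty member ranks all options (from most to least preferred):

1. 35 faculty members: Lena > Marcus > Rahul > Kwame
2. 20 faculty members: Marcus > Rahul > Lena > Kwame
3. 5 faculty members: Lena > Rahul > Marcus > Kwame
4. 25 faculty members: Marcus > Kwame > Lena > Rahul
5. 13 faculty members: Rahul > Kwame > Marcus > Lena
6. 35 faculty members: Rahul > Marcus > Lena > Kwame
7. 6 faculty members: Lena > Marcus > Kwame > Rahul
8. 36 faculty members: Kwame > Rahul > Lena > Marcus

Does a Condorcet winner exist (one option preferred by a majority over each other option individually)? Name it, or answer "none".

Rahul vs Kwame: 108–67 for Rahul.
Rahul vs Lena: 104–71 for Rahul.
Rahul vs Marcus: 89–86 for Rahul.
Rahul beats every other option head-to-head.

Rahul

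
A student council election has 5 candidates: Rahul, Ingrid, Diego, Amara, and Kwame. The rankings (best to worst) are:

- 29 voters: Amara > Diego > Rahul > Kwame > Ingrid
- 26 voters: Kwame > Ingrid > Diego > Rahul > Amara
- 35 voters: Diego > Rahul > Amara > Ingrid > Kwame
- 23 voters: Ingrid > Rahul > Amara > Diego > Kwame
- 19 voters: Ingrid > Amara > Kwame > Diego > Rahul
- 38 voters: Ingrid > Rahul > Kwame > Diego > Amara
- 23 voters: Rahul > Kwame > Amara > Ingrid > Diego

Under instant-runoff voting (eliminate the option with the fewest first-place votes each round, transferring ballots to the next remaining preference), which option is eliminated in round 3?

Round 1: Rahul 23, Ingrid 80, Diego 35, Amara 29, Kwame 26. Eliminate Rahul.
Round 2: Ingrid 80, Diego 35, Amara 29, Kwame 49. Eliminate Amara.
Round 3: Ingrid 80, Diego 64, Kwame 49. Eliminate Kwame.

Kwame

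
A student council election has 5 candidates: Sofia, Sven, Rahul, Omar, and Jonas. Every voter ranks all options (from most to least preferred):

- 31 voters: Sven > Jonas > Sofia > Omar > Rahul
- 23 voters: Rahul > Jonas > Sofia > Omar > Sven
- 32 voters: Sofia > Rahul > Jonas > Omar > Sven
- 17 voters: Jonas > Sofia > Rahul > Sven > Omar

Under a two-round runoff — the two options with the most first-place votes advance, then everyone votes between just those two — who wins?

Sofia

Round 1 first-place votes: Sofia 32, Sven 31, Rahul 23, Omar 0, Jonas 17.
Sofia and Sven advance.
Runoff: Sofia is preferred to Sven by 72 voters; Sven by 31.
Sofia wins the runoff.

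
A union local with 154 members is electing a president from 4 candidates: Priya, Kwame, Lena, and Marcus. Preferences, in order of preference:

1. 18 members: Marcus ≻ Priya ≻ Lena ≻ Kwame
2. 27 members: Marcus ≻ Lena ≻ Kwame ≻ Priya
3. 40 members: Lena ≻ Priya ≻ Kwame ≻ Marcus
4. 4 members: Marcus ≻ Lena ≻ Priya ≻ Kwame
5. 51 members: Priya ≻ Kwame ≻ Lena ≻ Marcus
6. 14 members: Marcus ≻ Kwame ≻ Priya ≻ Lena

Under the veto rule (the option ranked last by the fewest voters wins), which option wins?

Last-place votes: Priya 27, Kwame 22, Lena 14, Marcus 91.
Lena is ranked last by the fewest voters, so Lena wins.

Lena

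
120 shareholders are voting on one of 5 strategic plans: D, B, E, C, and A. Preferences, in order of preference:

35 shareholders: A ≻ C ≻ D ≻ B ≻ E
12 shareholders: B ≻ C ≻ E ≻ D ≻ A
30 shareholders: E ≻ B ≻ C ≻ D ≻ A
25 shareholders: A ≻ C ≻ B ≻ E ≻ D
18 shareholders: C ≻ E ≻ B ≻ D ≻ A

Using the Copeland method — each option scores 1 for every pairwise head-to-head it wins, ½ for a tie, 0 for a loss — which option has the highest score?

D: ties A; loses to B, E, and C → score 0.5.
B: beats D and E; ties A; loses to C → score 2.5.
E: beats D; ties A; loses to B and C → score 1.5.
C: beats D, B, and E; ties A → score 3.5.
A: ties D, B, E, and C → score 2.
C has the best pairwise record.

C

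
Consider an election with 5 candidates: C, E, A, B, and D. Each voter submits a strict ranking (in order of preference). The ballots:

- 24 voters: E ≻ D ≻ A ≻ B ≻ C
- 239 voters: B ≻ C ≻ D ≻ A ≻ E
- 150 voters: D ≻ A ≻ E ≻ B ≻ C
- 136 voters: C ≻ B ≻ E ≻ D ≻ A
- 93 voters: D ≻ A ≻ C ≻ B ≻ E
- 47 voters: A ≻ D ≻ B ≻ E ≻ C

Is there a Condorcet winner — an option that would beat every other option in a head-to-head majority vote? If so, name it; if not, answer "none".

B

B vs C: 460–229 for B.
B vs E: 515–174 for B.
B vs A: 375–314 for B.
B vs D: 375–314 for B.
B beats every other option head-to-head.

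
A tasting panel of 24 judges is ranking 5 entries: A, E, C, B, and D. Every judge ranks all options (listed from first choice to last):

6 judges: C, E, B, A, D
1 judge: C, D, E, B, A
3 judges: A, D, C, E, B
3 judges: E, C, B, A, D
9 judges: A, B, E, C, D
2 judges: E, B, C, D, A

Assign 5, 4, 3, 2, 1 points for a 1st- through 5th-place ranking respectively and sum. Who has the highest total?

E

A: 6·2 + 1·1 + 3·5 + 3·2 + 9·5 + 2·1 = 81
E: 6·4 + 1·3 + 3·2 + 3·5 + 9·3 + 2·5 = 85
C: 6·5 + 1·5 + 3·3 + 3·4 + 9·2 + 2·3 = 80
B: 6·3 + 1·2 + 3·1 + 3·3 + 9·4 + 2·4 = 76
D: 6·1 + 1·4 + 3·4 + 3·1 + 9·1 + 2·2 = 38
E has the highest Borda score (85).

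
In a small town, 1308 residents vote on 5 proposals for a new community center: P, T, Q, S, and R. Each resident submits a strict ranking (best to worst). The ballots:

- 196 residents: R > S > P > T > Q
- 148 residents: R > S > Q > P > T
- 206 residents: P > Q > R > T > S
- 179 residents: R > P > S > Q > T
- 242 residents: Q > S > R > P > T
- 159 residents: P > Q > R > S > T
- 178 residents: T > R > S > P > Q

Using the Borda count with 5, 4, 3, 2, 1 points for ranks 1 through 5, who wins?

P: 196·3 + 148·2 + 206·5 + 179·4 + 242·2 + 159·5 + 178·2 = 4265
T: 196·2 + 148·1 + 206·2 + 179·1 + 242·1 + 159·1 + 178·5 = 2422
Q: 196·1 + 148·3 + 206·4 + 179·2 + 242·5 + 159·4 + 178·1 = 3846
S: 196·4 + 148·4 + 206·1 + 179·3 + 242·4 + 159·2 + 178·3 = 3939
R: 196·5 + 148·5 + 206·3 + 179·5 + 242·3 + 159·3 + 178·4 = 5148
R has the highest Borda score (5148).

R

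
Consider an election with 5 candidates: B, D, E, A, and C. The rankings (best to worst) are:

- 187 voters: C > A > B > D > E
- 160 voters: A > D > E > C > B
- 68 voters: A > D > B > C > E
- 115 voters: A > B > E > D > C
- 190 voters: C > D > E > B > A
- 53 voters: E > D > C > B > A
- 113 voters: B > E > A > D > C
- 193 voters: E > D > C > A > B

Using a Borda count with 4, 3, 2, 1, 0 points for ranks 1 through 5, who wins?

B: 187·2 + 160·0 + 68·2 + 115·3 + 190·1 + 53·1 + 113·4 + 193·0 = 1550
D: 187·1 + 160·3 + 68·3 + 115·1 + 190·3 + 53·3 + 113·1 + 193·3 = 2407
E: 187·0 + 160·2 + 68·0 + 115·2 + 190·2 + 53·4 + 113·3 + 193·4 = 2253
A: 187·3 + 160·4 + 68·4 + 115·4 + 190·0 + 53·0 + 113·2 + 193·1 = 2352
C: 187·4 + 160·1 + 68·1 + 115·0 + 190·4 + 53·2 + 113·0 + 193·2 = 2228
D has the highest Borda score (2407).

D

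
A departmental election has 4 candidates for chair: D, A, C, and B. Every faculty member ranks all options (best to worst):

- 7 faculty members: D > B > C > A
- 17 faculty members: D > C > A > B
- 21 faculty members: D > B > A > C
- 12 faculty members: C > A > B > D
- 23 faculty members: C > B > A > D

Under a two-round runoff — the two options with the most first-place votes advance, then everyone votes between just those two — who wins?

D

Round 1 first-place votes: D 45, A 0, C 35, B 0.
D and C advance.
Runoff: D is preferred to C by 45 voters; C by 35.
D wins the runoff.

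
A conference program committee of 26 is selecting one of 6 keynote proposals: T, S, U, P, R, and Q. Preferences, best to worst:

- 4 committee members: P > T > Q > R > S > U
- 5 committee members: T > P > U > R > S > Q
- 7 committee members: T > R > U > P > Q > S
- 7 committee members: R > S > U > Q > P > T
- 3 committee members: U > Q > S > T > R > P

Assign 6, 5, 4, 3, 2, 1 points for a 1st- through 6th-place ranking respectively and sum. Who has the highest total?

T: 4·5 + 5·6 + 7·6 + 7·1 + 3·3 = 108
S: 4·2 + 5·2 + 7·1 + 7·5 + 3·4 = 72
U: 4·1 + 5·4 + 7·4 + 7·4 + 3·6 = 98
P: 4·6 + 5·5 + 7·3 + 7·2 + 3·1 = 87
R: 4·3 + 5·3 + 7·5 + 7·6 + 3·2 = 110
Q: 4·4 + 5·1 + 7·2 + 7·3 + 3·5 = 71
R has the highest Borda score (110).

R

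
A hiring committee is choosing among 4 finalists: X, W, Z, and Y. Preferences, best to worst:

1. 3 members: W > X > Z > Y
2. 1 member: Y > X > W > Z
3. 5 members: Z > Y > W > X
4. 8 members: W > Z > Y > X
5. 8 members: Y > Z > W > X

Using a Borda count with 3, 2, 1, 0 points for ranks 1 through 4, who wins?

Z

X: 3·2 + 1·2 + 5·0 + 8·0 + 8·0 = 8
W: 3·3 + 1·1 + 5·1 + 8·3 + 8·1 = 47
Z: 3·1 + 1·0 + 5·3 + 8·2 + 8·2 = 50
Y: 3·0 + 1·3 + 5·2 + 8·1 + 8·3 = 45
Z has the highest Borda score (50).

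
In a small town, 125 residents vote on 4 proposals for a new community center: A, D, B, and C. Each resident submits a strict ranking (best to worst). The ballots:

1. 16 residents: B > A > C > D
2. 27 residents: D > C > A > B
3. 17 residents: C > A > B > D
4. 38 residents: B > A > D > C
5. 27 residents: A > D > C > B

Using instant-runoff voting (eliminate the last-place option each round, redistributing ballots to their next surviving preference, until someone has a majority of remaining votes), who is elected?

Round 1: A 27, D 27, B 54, C 17. Eliminate C.
Round 2: A 44, D 27, B 54. Eliminate D.
Round 3: A 71, B 54. A has a majority.

A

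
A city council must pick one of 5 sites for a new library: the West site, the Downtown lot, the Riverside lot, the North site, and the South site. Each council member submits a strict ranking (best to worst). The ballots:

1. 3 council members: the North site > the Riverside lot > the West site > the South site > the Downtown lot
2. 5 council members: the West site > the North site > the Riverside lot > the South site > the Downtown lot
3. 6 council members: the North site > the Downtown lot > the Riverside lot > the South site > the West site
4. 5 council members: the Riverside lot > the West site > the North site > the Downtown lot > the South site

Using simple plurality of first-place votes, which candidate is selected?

the North site

First-place votes: the West site 5, the Downtown lot 0, the Riverside lot 5, the North site 9, the South site 0.
the North site has the most first-place votes.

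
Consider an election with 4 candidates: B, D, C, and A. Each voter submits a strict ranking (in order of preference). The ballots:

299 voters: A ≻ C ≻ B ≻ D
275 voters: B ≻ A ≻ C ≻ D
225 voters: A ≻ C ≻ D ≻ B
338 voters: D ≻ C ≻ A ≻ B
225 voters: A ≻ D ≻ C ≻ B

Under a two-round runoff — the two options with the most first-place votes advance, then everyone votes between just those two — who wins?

A

Round 1 first-place votes: B 275, D 338, C 0, A 749.
A and D advance.
Runoff: A is preferred to D by 1024 voters; D by 338.
A wins the runoff.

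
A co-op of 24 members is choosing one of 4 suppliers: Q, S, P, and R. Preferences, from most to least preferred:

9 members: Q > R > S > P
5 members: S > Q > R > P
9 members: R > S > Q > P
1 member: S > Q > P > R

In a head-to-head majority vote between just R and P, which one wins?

Voters preferring R to P: 23; preferring P to R: 1.
R wins the head-to-head.

R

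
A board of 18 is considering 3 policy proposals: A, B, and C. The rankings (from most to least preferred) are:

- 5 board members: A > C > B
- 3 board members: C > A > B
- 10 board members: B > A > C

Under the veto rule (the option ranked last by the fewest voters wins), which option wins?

Last-place votes: A 0, B 8, C 10.
A is ranked last by the fewest voters, so A wins.

A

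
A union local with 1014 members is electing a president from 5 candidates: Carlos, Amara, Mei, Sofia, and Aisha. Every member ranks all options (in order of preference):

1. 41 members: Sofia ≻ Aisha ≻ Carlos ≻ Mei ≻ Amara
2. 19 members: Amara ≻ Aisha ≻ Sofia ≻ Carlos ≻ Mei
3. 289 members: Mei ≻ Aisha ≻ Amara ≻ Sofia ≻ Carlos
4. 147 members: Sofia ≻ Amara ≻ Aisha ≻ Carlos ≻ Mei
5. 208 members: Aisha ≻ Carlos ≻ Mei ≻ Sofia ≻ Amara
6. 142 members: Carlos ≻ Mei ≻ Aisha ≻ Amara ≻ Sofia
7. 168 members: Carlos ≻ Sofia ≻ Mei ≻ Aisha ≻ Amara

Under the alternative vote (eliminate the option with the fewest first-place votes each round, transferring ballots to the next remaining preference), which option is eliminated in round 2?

Sofia

Round 1: Carlos 310, Amara 19, Mei 289, Sofia 188, Aisha 208. Eliminate Amara.
Round 2: Carlos 310, Mei 289, Sofia 188, Aisha 227. Eliminate Sofia.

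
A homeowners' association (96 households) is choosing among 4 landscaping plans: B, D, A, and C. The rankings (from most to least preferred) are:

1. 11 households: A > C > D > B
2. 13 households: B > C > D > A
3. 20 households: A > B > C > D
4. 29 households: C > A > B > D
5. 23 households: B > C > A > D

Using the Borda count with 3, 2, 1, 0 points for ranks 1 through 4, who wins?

B: 11·0 + 13·3 + 20·2 + 29·1 + 23·3 = 177
D: 11·1 + 13·1 + 20·0 + 29·0 + 23·0 = 24
A: 11·3 + 13·0 + 20·3 + 29·2 + 23·1 = 174
C: 11·2 + 13·2 + 20·1 + 29·3 + 23·2 = 201
C has the highest Borda score (201).

C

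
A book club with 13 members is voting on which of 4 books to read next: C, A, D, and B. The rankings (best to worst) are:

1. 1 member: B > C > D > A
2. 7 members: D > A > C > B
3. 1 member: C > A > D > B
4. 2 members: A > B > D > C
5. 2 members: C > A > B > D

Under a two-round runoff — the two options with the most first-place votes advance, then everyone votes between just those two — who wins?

Round 1 first-place votes: C 3, A 2, D 7, B 1.
D and C advance.
Runoff: D is preferred to C by 9 voters; C by 4.
D wins the runoff.

D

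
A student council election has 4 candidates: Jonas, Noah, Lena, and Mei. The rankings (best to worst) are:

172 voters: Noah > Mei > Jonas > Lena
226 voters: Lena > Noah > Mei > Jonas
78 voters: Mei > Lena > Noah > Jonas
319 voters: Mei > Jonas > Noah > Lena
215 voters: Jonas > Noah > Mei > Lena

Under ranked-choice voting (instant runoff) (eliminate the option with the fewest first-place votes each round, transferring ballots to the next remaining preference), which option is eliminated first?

Round 1: Jonas 215, Noah 172, Lena 226, Mei 397. Eliminate Noah.

Noah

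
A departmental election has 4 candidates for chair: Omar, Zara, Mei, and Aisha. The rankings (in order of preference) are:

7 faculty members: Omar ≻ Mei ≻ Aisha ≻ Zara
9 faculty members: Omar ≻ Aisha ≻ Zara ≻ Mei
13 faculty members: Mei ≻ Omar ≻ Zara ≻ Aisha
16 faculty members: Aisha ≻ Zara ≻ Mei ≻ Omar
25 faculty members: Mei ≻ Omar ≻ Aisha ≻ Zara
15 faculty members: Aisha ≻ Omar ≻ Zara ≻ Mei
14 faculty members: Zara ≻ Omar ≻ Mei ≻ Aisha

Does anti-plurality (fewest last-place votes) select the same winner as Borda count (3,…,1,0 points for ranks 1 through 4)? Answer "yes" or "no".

yes

Anti-plurality — last-place votes: Omar 16, Zara 32, Mei 24, Aisha 27. Winner: Omar.
Borda — scores: Omar 182, Zara 111, Mei 158, Aisha 143. Winner: Omar.
The two methods agree.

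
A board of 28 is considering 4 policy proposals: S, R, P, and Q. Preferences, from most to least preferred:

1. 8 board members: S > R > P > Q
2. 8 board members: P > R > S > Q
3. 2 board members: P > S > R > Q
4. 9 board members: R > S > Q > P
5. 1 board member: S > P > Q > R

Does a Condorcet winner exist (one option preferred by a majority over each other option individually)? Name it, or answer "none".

R vs S: 17–11 for R.
R vs P: 17–11 for R.
R vs Q: 27–1 for R.
R beats every other option head-to-head.

R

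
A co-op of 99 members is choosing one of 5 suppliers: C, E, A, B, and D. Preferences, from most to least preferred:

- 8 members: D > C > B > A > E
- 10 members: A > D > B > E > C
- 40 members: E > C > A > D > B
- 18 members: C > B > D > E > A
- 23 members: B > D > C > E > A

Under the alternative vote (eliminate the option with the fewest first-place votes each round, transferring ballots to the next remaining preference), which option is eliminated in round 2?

A

Round 1: C 18, E 40, A 10, B 23, D 8. Eliminate D.
Round 2: C 26, E 40, A 10, B 23. Eliminate A.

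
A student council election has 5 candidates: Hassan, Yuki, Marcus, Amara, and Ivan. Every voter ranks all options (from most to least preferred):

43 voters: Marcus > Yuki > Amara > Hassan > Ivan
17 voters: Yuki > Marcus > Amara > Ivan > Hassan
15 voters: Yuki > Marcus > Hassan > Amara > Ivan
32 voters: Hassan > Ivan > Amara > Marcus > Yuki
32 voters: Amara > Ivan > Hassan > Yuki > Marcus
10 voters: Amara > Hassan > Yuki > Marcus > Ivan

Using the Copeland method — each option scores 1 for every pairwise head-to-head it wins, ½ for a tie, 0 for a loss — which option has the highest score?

Marcus

Hassan: beats Ivan; loses to Yuki, Marcus, and Amara → score 1.
Yuki: beats Hassan, Amara, and Ivan; loses to Marcus → score 3.
Marcus: beats Hassan, Yuki, Amara, and Ivan → score 4.
Amara: beats Hassan and Ivan; loses to Yuki and Marcus → score 2.
Ivan: loses to Hassan, Yuki, Marcus, and Amara → score 0.
Marcus has the best pairwise record.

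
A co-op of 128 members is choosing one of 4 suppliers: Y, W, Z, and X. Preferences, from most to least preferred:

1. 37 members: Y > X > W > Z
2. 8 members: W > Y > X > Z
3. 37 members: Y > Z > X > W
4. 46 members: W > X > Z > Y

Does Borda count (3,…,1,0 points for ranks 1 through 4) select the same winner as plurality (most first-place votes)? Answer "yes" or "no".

yes

Borda — scores: Y 238, W 199, Z 120, X 211. Winner: Y.
Plurality — first-place votes: Y 74, W 54, Z 0, X 0. Winner: Y.
The two methods agree.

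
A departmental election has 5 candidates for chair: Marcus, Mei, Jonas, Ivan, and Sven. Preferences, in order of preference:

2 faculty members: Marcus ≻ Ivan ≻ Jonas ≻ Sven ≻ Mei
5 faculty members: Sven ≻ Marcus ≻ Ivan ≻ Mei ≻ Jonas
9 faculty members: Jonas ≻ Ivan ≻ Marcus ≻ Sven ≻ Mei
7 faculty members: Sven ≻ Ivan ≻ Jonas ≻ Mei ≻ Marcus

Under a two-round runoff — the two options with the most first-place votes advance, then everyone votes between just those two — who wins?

Sven

Round 1 first-place votes: Marcus 2, Mei 0, Jonas 9, Ivan 0, Sven 12.
Sven and Jonas advance.
Runoff: Sven is preferred to Jonas by 12 voters; Jonas by 11.
Sven wins the runoff.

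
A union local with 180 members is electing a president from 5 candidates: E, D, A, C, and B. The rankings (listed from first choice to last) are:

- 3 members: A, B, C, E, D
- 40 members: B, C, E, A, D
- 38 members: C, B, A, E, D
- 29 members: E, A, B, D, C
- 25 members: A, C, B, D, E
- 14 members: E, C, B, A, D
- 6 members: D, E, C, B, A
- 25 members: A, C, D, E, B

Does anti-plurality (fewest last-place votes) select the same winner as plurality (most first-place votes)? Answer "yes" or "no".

yes

Anti-plurality — last-place votes: E 25, D 95, A 6, C 29, B 25. Winner: A.
Plurality — first-place votes: E 43, D 6, A 53, C 38, B 40. Winner: A.
The two methods agree.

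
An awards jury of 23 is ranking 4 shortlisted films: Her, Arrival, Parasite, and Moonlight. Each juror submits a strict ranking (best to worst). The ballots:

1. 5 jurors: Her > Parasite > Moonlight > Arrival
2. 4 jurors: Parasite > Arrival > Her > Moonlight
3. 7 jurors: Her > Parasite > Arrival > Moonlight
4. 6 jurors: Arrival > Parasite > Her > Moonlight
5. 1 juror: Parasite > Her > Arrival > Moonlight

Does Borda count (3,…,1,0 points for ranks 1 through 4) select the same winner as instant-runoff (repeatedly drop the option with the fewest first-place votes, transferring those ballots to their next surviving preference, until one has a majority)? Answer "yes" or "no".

Borda — scores: Her 48, Arrival 34, Parasite 51, Moonlight 5. Winner: Parasite.
Instant-runoff — R1 Her 12, Arrival 6, Parasite 5, Moonlight 0 (Her winner). Winner: Her.
The two methods disagree.

no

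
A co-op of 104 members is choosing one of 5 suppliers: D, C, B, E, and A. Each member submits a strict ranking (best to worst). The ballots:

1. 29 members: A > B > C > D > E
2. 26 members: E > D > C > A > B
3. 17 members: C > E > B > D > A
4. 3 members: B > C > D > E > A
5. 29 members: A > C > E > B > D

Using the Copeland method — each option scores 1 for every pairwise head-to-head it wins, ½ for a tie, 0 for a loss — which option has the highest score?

A

D: loses to C, B, E, and A → score 0.
C: beats D, B, and E; loses to A → score 3.
B: beats D; loses to C, E, and A → score 1.
E: beats D and B; loses to C and A → score 2.
A: beats D, C, B, and E → score 4.
A has the best pairwise record.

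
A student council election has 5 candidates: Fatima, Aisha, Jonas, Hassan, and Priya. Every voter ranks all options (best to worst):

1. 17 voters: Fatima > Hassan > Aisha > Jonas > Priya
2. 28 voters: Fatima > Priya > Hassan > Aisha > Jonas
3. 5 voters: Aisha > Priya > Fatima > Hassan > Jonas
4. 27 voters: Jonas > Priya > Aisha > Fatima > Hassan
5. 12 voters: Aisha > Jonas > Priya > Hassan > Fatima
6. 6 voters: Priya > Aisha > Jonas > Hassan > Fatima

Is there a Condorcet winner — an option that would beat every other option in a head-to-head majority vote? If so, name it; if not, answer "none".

none

Checking pairwise contests:
Aisha beats Fatima 50–45.
Priya beats Aisha 61–34.
Fatima beats Jonas 50–45.
Fatima beats Hassan 77–18.
Jonas beats Priya 56–39.
Every option loses at least one head-to-head, so there is no Condorcet winner.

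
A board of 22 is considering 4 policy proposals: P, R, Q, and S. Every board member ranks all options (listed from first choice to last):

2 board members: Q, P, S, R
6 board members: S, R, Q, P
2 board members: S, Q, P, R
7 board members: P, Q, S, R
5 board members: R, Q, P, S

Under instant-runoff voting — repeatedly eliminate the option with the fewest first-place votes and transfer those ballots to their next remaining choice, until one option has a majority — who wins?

P

Round 1: P 7, R 5, Q 2, S 8. Eliminate Q.
Round 2: P 9, R 5, S 8. Eliminate R.
Round 3: P 14, S 8. P has a majority.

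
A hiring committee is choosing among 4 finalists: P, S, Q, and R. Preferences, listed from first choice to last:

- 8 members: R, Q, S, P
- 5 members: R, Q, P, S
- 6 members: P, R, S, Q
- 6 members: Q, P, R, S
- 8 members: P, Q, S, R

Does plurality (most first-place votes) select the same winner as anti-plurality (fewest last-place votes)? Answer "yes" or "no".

no

Plurality — first-place votes: P 14, S 0, Q 6, R 13. Winner: P.
Anti-plurality — last-place votes: P 8, S 11, Q 6, R 8. Winner: Q.
The two methods disagree.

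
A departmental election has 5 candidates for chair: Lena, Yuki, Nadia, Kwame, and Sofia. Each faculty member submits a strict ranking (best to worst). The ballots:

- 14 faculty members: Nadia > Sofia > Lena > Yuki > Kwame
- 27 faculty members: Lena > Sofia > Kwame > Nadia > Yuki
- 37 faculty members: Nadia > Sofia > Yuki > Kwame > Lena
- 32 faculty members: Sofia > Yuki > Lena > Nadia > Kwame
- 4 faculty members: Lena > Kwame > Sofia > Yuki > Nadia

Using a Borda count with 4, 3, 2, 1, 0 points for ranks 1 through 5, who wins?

Lena: 14·2 + 27·4 + 37·0 + 32·2 + 4·4 = 216
Yuki: 14·1 + 27·0 + 37·2 + 32·3 + 4·1 = 188
Nadia: 14·4 + 27·1 + 37·4 + 32·1 + 4·0 = 263
Kwame: 14·0 + 27·2 + 37·1 + 32·0 + 4·3 = 103
Sofia: 14·3 + 27·3 + 37·3 + 32·4 + 4·2 = 370
Sofia has the highest Borda score (370).

Sofia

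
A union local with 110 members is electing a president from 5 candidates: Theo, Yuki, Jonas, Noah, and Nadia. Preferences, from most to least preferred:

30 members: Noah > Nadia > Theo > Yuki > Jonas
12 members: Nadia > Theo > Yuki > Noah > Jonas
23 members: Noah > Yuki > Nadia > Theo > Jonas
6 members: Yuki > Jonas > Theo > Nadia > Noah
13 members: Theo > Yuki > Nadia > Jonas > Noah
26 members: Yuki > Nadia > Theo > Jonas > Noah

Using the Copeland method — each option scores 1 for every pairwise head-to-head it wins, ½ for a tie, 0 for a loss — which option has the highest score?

Yuki

Theo: beats Jonas and Noah; ties Yuki; loses to Nadia → score 2.5.
Yuki: beats Jonas, Noah, and Nadia; ties Theo → score 3.5.
Jonas: loses to Theo, Yuki, Noah, and Nadia → score 0.
Noah: beats Jonas; loses to Theo, Yuki, and Nadia → score 1.
Nadia: beats Theo, Jonas, and Noah; loses to Yuki → score 3.
Yuki has the best pairwise record.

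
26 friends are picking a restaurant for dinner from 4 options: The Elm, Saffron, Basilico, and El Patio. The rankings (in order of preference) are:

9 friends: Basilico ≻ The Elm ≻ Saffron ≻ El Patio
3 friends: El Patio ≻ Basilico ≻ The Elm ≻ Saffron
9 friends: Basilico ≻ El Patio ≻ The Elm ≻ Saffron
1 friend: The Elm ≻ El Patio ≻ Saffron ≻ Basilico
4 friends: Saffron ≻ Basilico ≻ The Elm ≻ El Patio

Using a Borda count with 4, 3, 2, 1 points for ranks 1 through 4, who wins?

Basilico

The Elm: 9·3 + 3·2 + 9·2 + 1·4 + 4·2 = 63
Saffron: 9·2 + 3·1 + 9·1 + 1·2 + 4·4 = 48
Basilico: 9·4 + 3·3 + 9·4 + 1·1 + 4·3 = 94
El Patio: 9·1 + 3·4 + 9·3 + 1·3 + 4·1 = 55
Basilico has the highest Borda score (94).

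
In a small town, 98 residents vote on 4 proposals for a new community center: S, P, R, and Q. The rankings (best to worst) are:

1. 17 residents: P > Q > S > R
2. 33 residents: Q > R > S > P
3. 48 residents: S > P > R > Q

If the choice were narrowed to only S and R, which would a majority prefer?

S

Voters preferring S to R: 65; preferring R to S: 33.
S wins the head-to-head.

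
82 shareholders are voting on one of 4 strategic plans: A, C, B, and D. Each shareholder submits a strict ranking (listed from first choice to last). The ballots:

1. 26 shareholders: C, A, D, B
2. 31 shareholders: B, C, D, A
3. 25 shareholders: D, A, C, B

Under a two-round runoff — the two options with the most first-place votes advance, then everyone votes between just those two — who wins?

Round 1 first-place votes: A 0, C 26, B 31, D 25.
B and C advance.
Runoff: B is preferred to C by 31 voters; C by 51.
C wins the runoff.

C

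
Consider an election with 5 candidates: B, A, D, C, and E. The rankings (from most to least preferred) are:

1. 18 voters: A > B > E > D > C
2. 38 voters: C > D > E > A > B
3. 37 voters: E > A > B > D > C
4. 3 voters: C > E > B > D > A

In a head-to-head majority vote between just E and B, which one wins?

E

Voters preferring E to B: 78; preferring B to E: 18.
E wins the head-to-head.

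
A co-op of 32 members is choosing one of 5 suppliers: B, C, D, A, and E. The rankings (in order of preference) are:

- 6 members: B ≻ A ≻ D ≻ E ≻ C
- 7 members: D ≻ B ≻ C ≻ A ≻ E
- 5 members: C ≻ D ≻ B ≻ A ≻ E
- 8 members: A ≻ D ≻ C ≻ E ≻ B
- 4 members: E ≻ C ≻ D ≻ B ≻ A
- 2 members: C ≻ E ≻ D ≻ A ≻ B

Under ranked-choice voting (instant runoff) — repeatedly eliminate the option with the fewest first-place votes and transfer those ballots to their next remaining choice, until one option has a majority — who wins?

C

Round 1: B 6, C 7, D 7, A 8, E 4. Eliminate E.
Round 2: B 6, C 11, D 7, A 8. Eliminate B.
Round 3: C 11, D 7, A 14. Eliminate D.
Round 4: C 18, A 14. C has a majority.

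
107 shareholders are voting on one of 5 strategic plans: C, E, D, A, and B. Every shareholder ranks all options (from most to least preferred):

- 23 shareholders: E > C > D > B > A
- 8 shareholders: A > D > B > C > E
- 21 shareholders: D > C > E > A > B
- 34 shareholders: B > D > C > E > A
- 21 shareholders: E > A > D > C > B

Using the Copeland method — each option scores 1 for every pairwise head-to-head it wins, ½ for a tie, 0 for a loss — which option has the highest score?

C: beats E, A, and B; loses to D → score 3.
E: beats A and B; loses to C and D → score 2.
D: beats C, E, A, and B → score 4.
A: loses to C, E, D, and B → score 0.
B: beats A; loses to C, E, and D → score 1.
D has the best pairwise record.

D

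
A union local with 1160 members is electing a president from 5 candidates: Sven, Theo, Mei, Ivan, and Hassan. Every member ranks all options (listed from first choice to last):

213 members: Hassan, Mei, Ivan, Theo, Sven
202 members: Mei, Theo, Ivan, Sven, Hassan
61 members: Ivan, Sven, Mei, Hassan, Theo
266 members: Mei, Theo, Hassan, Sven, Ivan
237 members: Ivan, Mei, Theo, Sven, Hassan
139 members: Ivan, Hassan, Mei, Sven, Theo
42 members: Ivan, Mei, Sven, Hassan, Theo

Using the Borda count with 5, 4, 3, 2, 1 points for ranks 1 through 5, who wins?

Sven: 213·1 + 202·2 + 61·4 + 266·2 + 237·2 + 139·2 + 42·3 = 2271
Theo: 213·2 + 202·4 + 61·1 + 266·4 + 237·3 + 139·1 + 42·1 = 3251
Mei: 213·4 + 202·5 + 61·3 + 266·5 + 237·4 + 139·3 + 42·4 = 4908
Ivan: 213·3 + 202·3 + 61·5 + 266·1 + 237·5 + 139·5 + 42·5 = 3906
Hassan: 213·5 + 202·1 + 61·2 + 266·3 + 237·1 + 139·4 + 42·2 = 3064
Mei has the highest Borda score (4908).

Mei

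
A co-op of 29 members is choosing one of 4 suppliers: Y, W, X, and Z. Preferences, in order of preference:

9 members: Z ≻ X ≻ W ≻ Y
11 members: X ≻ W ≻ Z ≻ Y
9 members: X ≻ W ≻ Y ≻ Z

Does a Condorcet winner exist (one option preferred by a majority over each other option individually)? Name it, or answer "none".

X vs Y: 29–0 for X.
X vs W: 29–0 for X.
X vs Z: 20–9 for X.
X beats every other option head-to-head.

X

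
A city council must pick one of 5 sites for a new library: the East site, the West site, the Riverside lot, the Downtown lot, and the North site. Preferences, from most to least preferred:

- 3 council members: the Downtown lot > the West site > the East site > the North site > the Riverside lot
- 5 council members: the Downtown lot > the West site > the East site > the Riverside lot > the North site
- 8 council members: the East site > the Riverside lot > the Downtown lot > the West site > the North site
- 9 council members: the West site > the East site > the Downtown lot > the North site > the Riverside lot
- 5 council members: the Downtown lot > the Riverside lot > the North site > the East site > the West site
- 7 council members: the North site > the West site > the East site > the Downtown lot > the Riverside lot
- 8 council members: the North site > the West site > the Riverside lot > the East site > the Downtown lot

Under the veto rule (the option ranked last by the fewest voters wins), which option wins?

Last-place votes: the East site 0, the West site 5, the Riverside lot 19, the Downtown lot 8, the North site 13.
the East site is ranked last by the fewest voters, so the East site wins.

the East site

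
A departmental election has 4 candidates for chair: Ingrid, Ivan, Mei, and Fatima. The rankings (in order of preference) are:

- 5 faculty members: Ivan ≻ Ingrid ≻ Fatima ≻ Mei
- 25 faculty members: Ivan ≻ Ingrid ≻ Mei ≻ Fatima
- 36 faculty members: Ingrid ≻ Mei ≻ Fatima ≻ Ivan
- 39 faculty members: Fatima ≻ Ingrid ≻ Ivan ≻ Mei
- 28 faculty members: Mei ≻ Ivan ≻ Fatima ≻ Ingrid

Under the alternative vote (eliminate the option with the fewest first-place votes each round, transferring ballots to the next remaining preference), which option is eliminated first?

Mei

Round 1: Ingrid 36, Ivan 30, Mei 28, Fatima 39. Eliminate Mei.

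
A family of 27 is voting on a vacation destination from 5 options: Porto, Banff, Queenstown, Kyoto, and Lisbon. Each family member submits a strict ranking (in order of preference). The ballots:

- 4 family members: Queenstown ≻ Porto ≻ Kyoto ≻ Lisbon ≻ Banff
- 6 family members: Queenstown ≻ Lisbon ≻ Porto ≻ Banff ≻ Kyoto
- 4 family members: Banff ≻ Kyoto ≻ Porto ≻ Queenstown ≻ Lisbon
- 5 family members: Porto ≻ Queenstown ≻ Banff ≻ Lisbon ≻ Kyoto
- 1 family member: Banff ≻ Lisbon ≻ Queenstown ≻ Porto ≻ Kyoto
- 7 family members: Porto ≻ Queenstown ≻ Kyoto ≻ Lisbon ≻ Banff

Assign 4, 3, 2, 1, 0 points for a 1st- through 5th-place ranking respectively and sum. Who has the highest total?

Porto: 4·3 + 6·2 + 4·2 + 5·4 + 1·1 + 7·4 = 81
Banff: 4·0 + 6·1 + 4·4 + 5·2 + 1·4 + 7·0 = 36
Queenstown: 4·4 + 6·4 + 4·1 + 5·3 + 1·2 + 7·3 = 82
Kyoto: 4·2 + 6·0 + 4·3 + 5·0 + 1·0 + 7·2 = 34
Lisbon: 4·1 + 6·3 + 4·0 + 5·1 + 1·3 + 7·1 = 37
Queenstown has the highest Borda score (82).

Queenstown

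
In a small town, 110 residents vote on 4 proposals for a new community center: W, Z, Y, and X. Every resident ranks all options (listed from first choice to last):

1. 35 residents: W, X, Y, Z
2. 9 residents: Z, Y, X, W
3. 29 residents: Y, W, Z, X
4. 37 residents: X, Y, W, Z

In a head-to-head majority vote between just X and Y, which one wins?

X

Voters preferring X to Y: 72; preferring Y to X: 38.
X wins the head-to-head.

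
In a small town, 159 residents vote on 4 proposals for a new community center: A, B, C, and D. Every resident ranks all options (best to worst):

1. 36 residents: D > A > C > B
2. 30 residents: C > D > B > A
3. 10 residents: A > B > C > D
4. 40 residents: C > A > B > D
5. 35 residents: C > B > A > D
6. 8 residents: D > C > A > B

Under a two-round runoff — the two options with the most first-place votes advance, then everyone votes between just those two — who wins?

C

Round 1 first-place votes: A 10, B 0, C 105, D 44.
C and D advance.
Runoff: C is preferred to D by 115 voters; D by 44.
C wins the runoff.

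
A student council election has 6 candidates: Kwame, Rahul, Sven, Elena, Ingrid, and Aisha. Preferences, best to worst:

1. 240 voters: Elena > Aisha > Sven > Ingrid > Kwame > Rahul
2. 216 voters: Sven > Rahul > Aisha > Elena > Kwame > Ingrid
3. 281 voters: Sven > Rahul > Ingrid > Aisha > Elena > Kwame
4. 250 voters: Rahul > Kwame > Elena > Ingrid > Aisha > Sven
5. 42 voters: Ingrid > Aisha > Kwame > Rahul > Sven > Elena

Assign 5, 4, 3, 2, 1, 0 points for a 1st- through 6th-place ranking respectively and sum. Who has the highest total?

Rahul

Kwame: 240·1 + 216·1 + 281·0 + 250·4 + 42·3 = 1582
Rahul: 240·0 + 216·4 + 281·4 + 250·5 + 42·2 = 3322
Sven: 240·3 + 216·5 + 281·5 + 250·0 + 42·1 = 3247
Elena: 240·5 + 216·2 + 281·1 + 250·3 + 42·0 = 2663
Ingrid: 240·2 + 216·0 + 281·3 + 250·2 + 42·5 = 2033
Aisha: 240·4 + 216·3 + 281·2 + 250·1 + 42·4 = 2588
Rahul has the highest Borda score (3322).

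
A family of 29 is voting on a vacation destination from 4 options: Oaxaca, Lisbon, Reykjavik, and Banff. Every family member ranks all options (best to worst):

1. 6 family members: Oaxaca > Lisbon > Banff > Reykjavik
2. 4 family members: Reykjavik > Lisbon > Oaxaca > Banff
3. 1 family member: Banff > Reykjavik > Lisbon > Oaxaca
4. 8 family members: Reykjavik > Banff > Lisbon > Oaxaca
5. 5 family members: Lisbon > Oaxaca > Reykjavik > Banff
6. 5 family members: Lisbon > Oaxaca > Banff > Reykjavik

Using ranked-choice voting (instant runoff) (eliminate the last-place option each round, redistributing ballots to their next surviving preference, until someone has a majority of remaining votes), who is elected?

Lisbon

Round 1: Oaxaca 6, Lisbon 10, Reykjavik 12, Banff 1. Eliminate Banff.
Round 2: Oaxaca 6, Lisbon 10, Reykjavik 13. Eliminate Oaxaca.
Round 3: Lisbon 16, Reykjavik 13. Lisbon has a majority.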